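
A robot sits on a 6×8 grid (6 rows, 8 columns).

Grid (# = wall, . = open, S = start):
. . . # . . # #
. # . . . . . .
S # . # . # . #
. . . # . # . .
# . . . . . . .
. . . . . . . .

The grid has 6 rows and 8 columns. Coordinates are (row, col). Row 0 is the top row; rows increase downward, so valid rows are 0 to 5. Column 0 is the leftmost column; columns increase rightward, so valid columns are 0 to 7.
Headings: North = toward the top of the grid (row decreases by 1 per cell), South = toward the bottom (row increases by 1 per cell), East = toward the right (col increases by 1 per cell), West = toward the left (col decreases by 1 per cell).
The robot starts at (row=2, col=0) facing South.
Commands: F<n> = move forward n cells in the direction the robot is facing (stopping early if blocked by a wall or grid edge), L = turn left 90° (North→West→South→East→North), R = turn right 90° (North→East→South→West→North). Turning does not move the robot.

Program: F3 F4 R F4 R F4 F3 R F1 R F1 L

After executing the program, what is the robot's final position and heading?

Answer: Final position: (row=0, col=1), facing East

Derivation:
Start: (row=2, col=0), facing South
  F3: move forward 1/3 (blocked), now at (row=3, col=0)
  F4: move forward 0/4 (blocked), now at (row=3, col=0)
  R: turn right, now facing West
  F4: move forward 0/4 (blocked), now at (row=3, col=0)
  R: turn right, now facing North
  F4: move forward 3/4 (blocked), now at (row=0, col=0)
  F3: move forward 0/3 (blocked), now at (row=0, col=0)
  R: turn right, now facing East
  F1: move forward 1, now at (row=0, col=1)
  R: turn right, now facing South
  F1: move forward 0/1 (blocked), now at (row=0, col=1)
  L: turn left, now facing East
Final: (row=0, col=1), facing East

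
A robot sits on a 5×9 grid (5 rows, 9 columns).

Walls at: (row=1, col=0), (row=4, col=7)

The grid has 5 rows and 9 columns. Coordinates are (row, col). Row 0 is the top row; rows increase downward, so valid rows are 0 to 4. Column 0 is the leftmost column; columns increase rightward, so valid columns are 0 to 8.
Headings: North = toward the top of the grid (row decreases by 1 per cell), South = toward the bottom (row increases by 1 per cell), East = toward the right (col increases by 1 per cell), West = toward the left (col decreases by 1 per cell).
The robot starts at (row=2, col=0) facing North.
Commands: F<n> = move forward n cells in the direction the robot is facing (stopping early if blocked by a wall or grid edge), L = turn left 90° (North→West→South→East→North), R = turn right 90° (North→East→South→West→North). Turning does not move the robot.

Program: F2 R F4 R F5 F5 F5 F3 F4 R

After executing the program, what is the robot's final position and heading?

Answer: Final position: (row=4, col=4), facing West

Derivation:
Start: (row=2, col=0), facing North
  F2: move forward 0/2 (blocked), now at (row=2, col=0)
  R: turn right, now facing East
  F4: move forward 4, now at (row=2, col=4)
  R: turn right, now facing South
  F5: move forward 2/5 (blocked), now at (row=4, col=4)
  F5: move forward 0/5 (blocked), now at (row=4, col=4)
  F5: move forward 0/5 (blocked), now at (row=4, col=4)
  F3: move forward 0/3 (blocked), now at (row=4, col=4)
  F4: move forward 0/4 (blocked), now at (row=4, col=4)
  R: turn right, now facing West
Final: (row=4, col=4), facing West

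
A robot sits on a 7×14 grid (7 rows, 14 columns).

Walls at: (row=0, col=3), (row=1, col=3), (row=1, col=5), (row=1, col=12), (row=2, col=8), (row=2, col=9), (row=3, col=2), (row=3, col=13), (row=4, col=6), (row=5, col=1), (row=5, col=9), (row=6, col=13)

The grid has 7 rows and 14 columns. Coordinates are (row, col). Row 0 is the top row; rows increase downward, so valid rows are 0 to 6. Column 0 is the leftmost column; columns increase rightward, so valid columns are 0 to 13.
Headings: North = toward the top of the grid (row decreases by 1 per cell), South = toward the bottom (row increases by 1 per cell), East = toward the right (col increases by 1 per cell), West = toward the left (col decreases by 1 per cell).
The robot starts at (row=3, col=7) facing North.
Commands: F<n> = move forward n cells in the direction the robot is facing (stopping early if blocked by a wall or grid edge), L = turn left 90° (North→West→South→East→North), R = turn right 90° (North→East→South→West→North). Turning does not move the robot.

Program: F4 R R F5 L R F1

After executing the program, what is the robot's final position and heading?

Start: (row=3, col=7), facing North
  F4: move forward 3/4 (blocked), now at (row=0, col=7)
  R: turn right, now facing East
  R: turn right, now facing South
  F5: move forward 5, now at (row=5, col=7)
  L: turn left, now facing East
  R: turn right, now facing South
  F1: move forward 1, now at (row=6, col=7)
Final: (row=6, col=7), facing South

Answer: Final position: (row=6, col=7), facing South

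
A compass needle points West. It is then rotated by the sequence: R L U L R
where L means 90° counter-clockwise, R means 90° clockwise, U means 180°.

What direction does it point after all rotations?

Answer: Final heading: East

Derivation:
Start: West
  R (right (90° clockwise)) -> North
  L (left (90° counter-clockwise)) -> West
  U (U-turn (180°)) -> East
  L (left (90° counter-clockwise)) -> North
  R (right (90° clockwise)) -> East
Final: East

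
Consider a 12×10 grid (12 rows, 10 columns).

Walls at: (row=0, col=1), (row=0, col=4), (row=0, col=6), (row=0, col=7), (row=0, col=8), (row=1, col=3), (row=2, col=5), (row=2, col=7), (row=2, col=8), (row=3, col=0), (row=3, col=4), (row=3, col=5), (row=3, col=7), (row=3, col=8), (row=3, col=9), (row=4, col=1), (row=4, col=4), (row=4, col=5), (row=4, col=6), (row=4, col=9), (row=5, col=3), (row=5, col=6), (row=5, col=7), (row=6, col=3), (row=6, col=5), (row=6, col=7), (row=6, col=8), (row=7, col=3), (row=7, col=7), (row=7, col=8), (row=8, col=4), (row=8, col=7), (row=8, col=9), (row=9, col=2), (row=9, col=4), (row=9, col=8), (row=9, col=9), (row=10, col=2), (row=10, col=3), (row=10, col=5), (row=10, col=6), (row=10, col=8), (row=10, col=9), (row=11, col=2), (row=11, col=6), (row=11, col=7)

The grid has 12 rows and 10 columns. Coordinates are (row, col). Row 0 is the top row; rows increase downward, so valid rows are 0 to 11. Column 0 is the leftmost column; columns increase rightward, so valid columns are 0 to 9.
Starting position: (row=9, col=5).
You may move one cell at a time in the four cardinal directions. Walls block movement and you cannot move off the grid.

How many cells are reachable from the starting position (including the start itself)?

Answer: Reachable cells: 13

Derivation:
BFS flood-fill from (row=9, col=5):
  Distance 0: (row=9, col=5)
  Distance 1: (row=8, col=5), (row=9, col=6)
  Distance 2: (row=7, col=5), (row=8, col=6), (row=9, col=7)
  Distance 3: (row=7, col=4), (row=7, col=6), (row=10, col=7)
  Distance 4: (row=6, col=4), (row=6, col=6)
  Distance 5: (row=5, col=4)
  Distance 6: (row=5, col=5)
Total reachable: 13 (grid has 74 open cells total)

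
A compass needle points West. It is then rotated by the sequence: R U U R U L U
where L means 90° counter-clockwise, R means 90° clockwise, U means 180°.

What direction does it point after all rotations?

Start: West
  R (right (90° clockwise)) -> North
  U (U-turn (180°)) -> South
  U (U-turn (180°)) -> North
  R (right (90° clockwise)) -> East
  U (U-turn (180°)) -> West
  L (left (90° counter-clockwise)) -> South
  U (U-turn (180°)) -> North
Final: North

Answer: Final heading: North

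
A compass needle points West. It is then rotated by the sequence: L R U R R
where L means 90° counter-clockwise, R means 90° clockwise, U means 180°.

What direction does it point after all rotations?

Start: West
  L (left (90° counter-clockwise)) -> South
  R (right (90° clockwise)) -> West
  U (U-turn (180°)) -> East
  R (right (90° clockwise)) -> South
  R (right (90° clockwise)) -> West
Final: West

Answer: Final heading: West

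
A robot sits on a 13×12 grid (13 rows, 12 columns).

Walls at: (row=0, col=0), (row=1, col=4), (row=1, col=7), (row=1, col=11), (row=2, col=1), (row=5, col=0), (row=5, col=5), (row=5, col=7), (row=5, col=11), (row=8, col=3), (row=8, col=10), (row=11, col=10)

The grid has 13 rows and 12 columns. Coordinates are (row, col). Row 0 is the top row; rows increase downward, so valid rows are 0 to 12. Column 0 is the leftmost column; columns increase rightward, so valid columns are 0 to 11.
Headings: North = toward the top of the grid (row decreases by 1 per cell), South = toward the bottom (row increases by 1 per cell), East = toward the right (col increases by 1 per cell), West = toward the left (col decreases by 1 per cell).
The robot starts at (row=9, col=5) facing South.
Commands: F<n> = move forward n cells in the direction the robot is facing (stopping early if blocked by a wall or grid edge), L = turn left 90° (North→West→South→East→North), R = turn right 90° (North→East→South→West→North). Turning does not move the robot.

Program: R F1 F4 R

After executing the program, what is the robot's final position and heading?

Start: (row=9, col=5), facing South
  R: turn right, now facing West
  F1: move forward 1, now at (row=9, col=4)
  F4: move forward 4, now at (row=9, col=0)
  R: turn right, now facing North
Final: (row=9, col=0), facing North

Answer: Final position: (row=9, col=0), facing North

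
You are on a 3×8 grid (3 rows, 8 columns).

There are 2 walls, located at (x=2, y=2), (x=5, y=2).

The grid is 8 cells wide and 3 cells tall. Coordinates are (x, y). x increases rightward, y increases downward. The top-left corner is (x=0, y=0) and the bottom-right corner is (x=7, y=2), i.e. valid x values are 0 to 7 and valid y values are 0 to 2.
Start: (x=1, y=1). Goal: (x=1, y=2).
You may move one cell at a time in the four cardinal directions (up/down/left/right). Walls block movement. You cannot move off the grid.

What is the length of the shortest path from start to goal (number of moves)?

BFS from (x=1, y=1) until reaching (x=1, y=2):
  Distance 0: (x=1, y=1)
  Distance 1: (x=1, y=0), (x=0, y=1), (x=2, y=1), (x=1, y=2)  <- goal reached here
One shortest path (1 moves): (x=1, y=1) -> (x=1, y=2)

Answer: Shortest path length: 1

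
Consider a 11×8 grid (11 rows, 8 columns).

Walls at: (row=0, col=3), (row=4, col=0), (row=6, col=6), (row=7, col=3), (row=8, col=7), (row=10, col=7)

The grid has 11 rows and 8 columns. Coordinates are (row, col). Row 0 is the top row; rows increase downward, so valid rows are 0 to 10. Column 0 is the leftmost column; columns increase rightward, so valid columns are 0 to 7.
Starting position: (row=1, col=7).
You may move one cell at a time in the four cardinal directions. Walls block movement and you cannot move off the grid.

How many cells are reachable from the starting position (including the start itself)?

BFS flood-fill from (row=1, col=7):
  Distance 0: (row=1, col=7)
  Distance 1: (row=0, col=7), (row=1, col=6), (row=2, col=7)
  Distance 2: (row=0, col=6), (row=1, col=5), (row=2, col=6), (row=3, col=7)
  Distance 3: (row=0, col=5), (row=1, col=4), (row=2, col=5), (row=3, col=6), (row=4, col=7)
  Distance 4: (row=0, col=4), (row=1, col=3), (row=2, col=4), (row=3, col=5), (row=4, col=6), (row=5, col=7)
  Distance 5: (row=1, col=2), (row=2, col=3), (row=3, col=4), (row=4, col=5), (row=5, col=6), (row=6, col=7)
  Distance 6: (row=0, col=2), (row=1, col=1), (row=2, col=2), (row=3, col=3), (row=4, col=4), (row=5, col=5), (row=7, col=7)
  Distance 7: (row=0, col=1), (row=1, col=0), (row=2, col=1), (row=3, col=2), (row=4, col=3), (row=5, col=4), (row=6, col=5), (row=7, col=6)
  Distance 8: (row=0, col=0), (row=2, col=0), (row=3, col=1), (row=4, col=2), (row=5, col=3), (row=6, col=4), (row=7, col=5), (row=8, col=6)
  Distance 9: (row=3, col=0), (row=4, col=1), (row=5, col=2), (row=6, col=3), (row=7, col=4), (row=8, col=5), (row=9, col=6)
  Distance 10: (row=5, col=1), (row=6, col=2), (row=8, col=4), (row=9, col=5), (row=9, col=7), (row=10, col=6)
  Distance 11: (row=5, col=0), (row=6, col=1), (row=7, col=2), (row=8, col=3), (row=9, col=4), (row=10, col=5)
  Distance 12: (row=6, col=0), (row=7, col=1), (row=8, col=2), (row=9, col=3), (row=10, col=4)
  Distance 13: (row=7, col=0), (row=8, col=1), (row=9, col=2), (row=10, col=3)
  Distance 14: (row=8, col=0), (row=9, col=1), (row=10, col=2)
  Distance 15: (row=9, col=0), (row=10, col=1)
  Distance 16: (row=10, col=0)
Total reachable: 82 (grid has 82 open cells total)

Answer: Reachable cells: 82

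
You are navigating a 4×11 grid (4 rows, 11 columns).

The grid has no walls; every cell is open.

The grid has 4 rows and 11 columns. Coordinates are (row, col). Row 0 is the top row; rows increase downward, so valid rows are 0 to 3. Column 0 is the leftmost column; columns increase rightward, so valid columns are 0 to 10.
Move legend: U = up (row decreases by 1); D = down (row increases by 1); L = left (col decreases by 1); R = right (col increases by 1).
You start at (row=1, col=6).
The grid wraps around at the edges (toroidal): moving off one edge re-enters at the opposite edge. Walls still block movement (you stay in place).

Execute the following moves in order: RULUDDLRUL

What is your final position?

Answer: Final position: (row=0, col=5)

Derivation:
Start: (row=1, col=6)
  R (right): (row=1, col=6) -> (row=1, col=7)
  U (up): (row=1, col=7) -> (row=0, col=7)
  L (left): (row=0, col=7) -> (row=0, col=6)
  U (up): (row=0, col=6) -> (row=3, col=6)
  D (down): (row=3, col=6) -> (row=0, col=6)
  D (down): (row=0, col=6) -> (row=1, col=6)
  L (left): (row=1, col=6) -> (row=1, col=5)
  R (right): (row=1, col=5) -> (row=1, col=6)
  U (up): (row=1, col=6) -> (row=0, col=6)
  L (left): (row=0, col=6) -> (row=0, col=5)
Final: (row=0, col=5)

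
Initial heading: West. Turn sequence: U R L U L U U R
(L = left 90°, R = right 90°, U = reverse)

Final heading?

Start: West
  U (U-turn (180°)) -> East
  R (right (90° clockwise)) -> South
  L (left (90° counter-clockwise)) -> East
  U (U-turn (180°)) -> West
  L (left (90° counter-clockwise)) -> South
  U (U-turn (180°)) -> North
  U (U-turn (180°)) -> South
  R (right (90° clockwise)) -> West
Final: West

Answer: Final heading: West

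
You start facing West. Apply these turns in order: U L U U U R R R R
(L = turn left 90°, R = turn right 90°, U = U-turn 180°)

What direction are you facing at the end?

Start: West
  U (U-turn (180°)) -> East
  L (left (90° counter-clockwise)) -> North
  U (U-turn (180°)) -> South
  U (U-turn (180°)) -> North
  U (U-turn (180°)) -> South
  R (right (90° clockwise)) -> West
  R (right (90° clockwise)) -> North
  R (right (90° clockwise)) -> East
  R (right (90° clockwise)) -> South
Final: South

Answer: Final heading: South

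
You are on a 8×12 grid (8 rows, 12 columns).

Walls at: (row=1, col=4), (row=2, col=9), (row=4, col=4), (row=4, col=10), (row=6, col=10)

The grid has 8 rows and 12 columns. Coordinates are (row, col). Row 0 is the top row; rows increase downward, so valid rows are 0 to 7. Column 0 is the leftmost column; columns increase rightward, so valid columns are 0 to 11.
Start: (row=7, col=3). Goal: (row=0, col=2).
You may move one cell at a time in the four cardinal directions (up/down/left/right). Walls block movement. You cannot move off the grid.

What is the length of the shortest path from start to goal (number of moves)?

BFS from (row=7, col=3) until reaching (row=0, col=2):
  Distance 0: (row=7, col=3)
  Distance 1: (row=6, col=3), (row=7, col=2), (row=7, col=4)
  Distance 2: (row=5, col=3), (row=6, col=2), (row=6, col=4), (row=7, col=1), (row=7, col=5)
  Distance 3: (row=4, col=3), (row=5, col=2), (row=5, col=4), (row=6, col=1), (row=6, col=5), (row=7, col=0), (row=7, col=6)
  Distance 4: (row=3, col=3), (row=4, col=2), (row=5, col=1), (row=5, col=5), (row=6, col=0), (row=6, col=6), (row=7, col=7)
  Distance 5: (row=2, col=3), (row=3, col=2), (row=3, col=4), (row=4, col=1), (row=4, col=5), (row=5, col=0), (row=5, col=6), (row=6, col=7), (row=7, col=8)
  Distance 6: (row=1, col=3), (row=2, col=2), (row=2, col=4), (row=3, col=1), (row=3, col=5), (row=4, col=0), (row=4, col=6), (row=5, col=7), (row=6, col=8), (row=7, col=9)
  Distance 7: (row=0, col=3), (row=1, col=2), (row=2, col=1), (row=2, col=5), (row=3, col=0), (row=3, col=6), (row=4, col=7), (row=5, col=8), (row=6, col=9), (row=7, col=10)
  Distance 8: (row=0, col=2), (row=0, col=4), (row=1, col=1), (row=1, col=5), (row=2, col=0), (row=2, col=6), (row=3, col=7), (row=4, col=8), (row=5, col=9), (row=7, col=11)  <- goal reached here
One shortest path (8 moves): (row=7, col=3) -> (row=7, col=2) -> (row=6, col=2) -> (row=5, col=2) -> (row=4, col=2) -> (row=3, col=2) -> (row=2, col=2) -> (row=1, col=2) -> (row=0, col=2)

Answer: Shortest path length: 8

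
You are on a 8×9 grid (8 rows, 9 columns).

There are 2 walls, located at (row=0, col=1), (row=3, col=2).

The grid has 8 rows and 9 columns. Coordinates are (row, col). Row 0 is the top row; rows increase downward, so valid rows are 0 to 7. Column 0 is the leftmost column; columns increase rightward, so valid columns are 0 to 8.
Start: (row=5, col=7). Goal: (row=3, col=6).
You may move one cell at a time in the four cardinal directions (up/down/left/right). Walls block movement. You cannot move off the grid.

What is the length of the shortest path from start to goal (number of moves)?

Answer: Shortest path length: 3

Derivation:
BFS from (row=5, col=7) until reaching (row=3, col=6):
  Distance 0: (row=5, col=7)
  Distance 1: (row=4, col=7), (row=5, col=6), (row=5, col=8), (row=6, col=7)
  Distance 2: (row=3, col=7), (row=4, col=6), (row=4, col=8), (row=5, col=5), (row=6, col=6), (row=6, col=8), (row=7, col=7)
  Distance 3: (row=2, col=7), (row=3, col=6), (row=3, col=8), (row=4, col=5), (row=5, col=4), (row=6, col=5), (row=7, col=6), (row=7, col=8)  <- goal reached here
One shortest path (3 moves): (row=5, col=7) -> (row=5, col=6) -> (row=4, col=6) -> (row=3, col=6)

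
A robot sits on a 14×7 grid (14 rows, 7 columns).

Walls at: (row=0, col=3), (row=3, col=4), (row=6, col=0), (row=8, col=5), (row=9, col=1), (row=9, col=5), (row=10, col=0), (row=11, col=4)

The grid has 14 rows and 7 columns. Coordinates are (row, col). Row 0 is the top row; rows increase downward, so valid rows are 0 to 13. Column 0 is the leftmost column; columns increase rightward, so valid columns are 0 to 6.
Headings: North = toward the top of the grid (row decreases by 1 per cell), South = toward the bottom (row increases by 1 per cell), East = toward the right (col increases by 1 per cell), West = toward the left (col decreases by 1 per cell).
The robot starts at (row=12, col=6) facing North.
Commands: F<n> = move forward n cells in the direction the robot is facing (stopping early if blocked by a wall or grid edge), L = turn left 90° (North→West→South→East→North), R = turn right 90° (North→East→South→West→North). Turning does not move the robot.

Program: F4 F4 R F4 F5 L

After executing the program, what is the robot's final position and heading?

Answer: Final position: (row=4, col=6), facing North

Derivation:
Start: (row=12, col=6), facing North
  F4: move forward 4, now at (row=8, col=6)
  F4: move forward 4, now at (row=4, col=6)
  R: turn right, now facing East
  F4: move forward 0/4 (blocked), now at (row=4, col=6)
  F5: move forward 0/5 (blocked), now at (row=4, col=6)
  L: turn left, now facing North
Final: (row=4, col=6), facing North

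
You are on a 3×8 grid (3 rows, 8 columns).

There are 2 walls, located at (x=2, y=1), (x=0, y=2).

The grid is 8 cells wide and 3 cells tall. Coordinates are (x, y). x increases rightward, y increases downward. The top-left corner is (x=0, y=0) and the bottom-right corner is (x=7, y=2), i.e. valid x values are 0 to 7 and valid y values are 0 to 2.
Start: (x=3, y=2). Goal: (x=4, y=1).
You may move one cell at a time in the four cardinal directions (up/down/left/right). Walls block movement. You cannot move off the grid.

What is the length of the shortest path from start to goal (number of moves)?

BFS from (x=3, y=2) until reaching (x=4, y=1):
  Distance 0: (x=3, y=2)
  Distance 1: (x=3, y=1), (x=2, y=2), (x=4, y=2)
  Distance 2: (x=3, y=0), (x=4, y=1), (x=1, y=2), (x=5, y=2)  <- goal reached here
One shortest path (2 moves): (x=3, y=2) -> (x=4, y=2) -> (x=4, y=1)

Answer: Shortest path length: 2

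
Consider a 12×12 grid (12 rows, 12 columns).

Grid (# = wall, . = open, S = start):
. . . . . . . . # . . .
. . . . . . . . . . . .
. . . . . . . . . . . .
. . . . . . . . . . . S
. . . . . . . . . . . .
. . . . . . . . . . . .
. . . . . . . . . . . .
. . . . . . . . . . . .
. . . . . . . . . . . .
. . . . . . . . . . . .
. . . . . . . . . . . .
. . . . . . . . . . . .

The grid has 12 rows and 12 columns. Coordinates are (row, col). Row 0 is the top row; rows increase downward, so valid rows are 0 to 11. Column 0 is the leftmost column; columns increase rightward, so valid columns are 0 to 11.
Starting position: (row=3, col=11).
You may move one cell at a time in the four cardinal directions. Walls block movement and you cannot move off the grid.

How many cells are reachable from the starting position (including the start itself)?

Answer: Reachable cells: 143

Derivation:
BFS flood-fill from (row=3, col=11):
  Distance 0: (row=3, col=11)
  Distance 1: (row=2, col=11), (row=3, col=10), (row=4, col=11)
  Distance 2: (row=1, col=11), (row=2, col=10), (row=3, col=9), (row=4, col=10), (row=5, col=11)
  Distance 3: (row=0, col=11), (row=1, col=10), (row=2, col=9), (row=3, col=8), (row=4, col=9), (row=5, col=10), (row=6, col=11)
  Distance 4: (row=0, col=10), (row=1, col=9), (row=2, col=8), (row=3, col=7), (row=4, col=8), (row=5, col=9), (row=6, col=10), (row=7, col=11)
  Distance 5: (row=0, col=9), (row=1, col=8), (row=2, col=7), (row=3, col=6), (row=4, col=7), (row=5, col=8), (row=6, col=9), (row=7, col=10), (row=8, col=11)
  Distance 6: (row=1, col=7), (row=2, col=6), (row=3, col=5), (row=4, col=6), (row=5, col=7), (row=6, col=8), (row=7, col=9), (row=8, col=10), (row=9, col=11)
  Distance 7: (row=0, col=7), (row=1, col=6), (row=2, col=5), (row=3, col=4), (row=4, col=5), (row=5, col=6), (row=6, col=7), (row=7, col=8), (row=8, col=9), (row=9, col=10), (row=10, col=11)
  Distance 8: (row=0, col=6), (row=1, col=5), (row=2, col=4), (row=3, col=3), (row=4, col=4), (row=5, col=5), (row=6, col=6), (row=7, col=7), (row=8, col=8), (row=9, col=9), (row=10, col=10), (row=11, col=11)
  Distance 9: (row=0, col=5), (row=1, col=4), (row=2, col=3), (row=3, col=2), (row=4, col=3), (row=5, col=4), (row=6, col=5), (row=7, col=6), (row=8, col=7), (row=9, col=8), (row=10, col=9), (row=11, col=10)
  Distance 10: (row=0, col=4), (row=1, col=3), (row=2, col=2), (row=3, col=1), (row=4, col=2), (row=5, col=3), (row=6, col=4), (row=7, col=5), (row=8, col=6), (row=9, col=7), (row=10, col=8), (row=11, col=9)
  Distance 11: (row=0, col=3), (row=1, col=2), (row=2, col=1), (row=3, col=0), (row=4, col=1), (row=5, col=2), (row=6, col=3), (row=7, col=4), (row=8, col=5), (row=9, col=6), (row=10, col=7), (row=11, col=8)
  Distance 12: (row=0, col=2), (row=1, col=1), (row=2, col=0), (row=4, col=0), (row=5, col=1), (row=6, col=2), (row=7, col=3), (row=8, col=4), (row=9, col=5), (row=10, col=6), (row=11, col=7)
  Distance 13: (row=0, col=1), (row=1, col=0), (row=5, col=0), (row=6, col=1), (row=7, col=2), (row=8, col=3), (row=9, col=4), (row=10, col=5), (row=11, col=6)
  Distance 14: (row=0, col=0), (row=6, col=0), (row=7, col=1), (row=8, col=2), (row=9, col=3), (row=10, col=4), (row=11, col=5)
  Distance 15: (row=7, col=0), (row=8, col=1), (row=9, col=2), (row=10, col=3), (row=11, col=4)
  Distance 16: (row=8, col=0), (row=9, col=1), (row=10, col=2), (row=11, col=3)
  Distance 17: (row=9, col=0), (row=10, col=1), (row=11, col=2)
  Distance 18: (row=10, col=0), (row=11, col=1)
  Distance 19: (row=11, col=0)
Total reachable: 143 (grid has 143 open cells total)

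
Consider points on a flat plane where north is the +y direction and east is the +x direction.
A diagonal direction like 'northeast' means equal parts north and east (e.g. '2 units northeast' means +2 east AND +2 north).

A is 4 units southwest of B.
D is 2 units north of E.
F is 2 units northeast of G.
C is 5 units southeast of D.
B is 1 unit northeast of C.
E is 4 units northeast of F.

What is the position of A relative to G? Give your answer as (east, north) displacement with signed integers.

Place G at the origin (east=0, north=0).
  F is 2 units northeast of G: delta (east=+2, north=+2); F at (east=2, north=2).
  E is 4 units northeast of F: delta (east=+4, north=+4); E at (east=6, north=6).
  D is 2 units north of E: delta (east=+0, north=+2); D at (east=6, north=8).
  C is 5 units southeast of D: delta (east=+5, north=-5); C at (east=11, north=3).
  B is 1 unit northeast of C: delta (east=+1, north=+1); B at (east=12, north=4).
  A is 4 units southwest of B: delta (east=-4, north=-4); A at (east=8, north=0).
Therefore A relative to G: (east=8, north=0).

Answer: A is at (east=8, north=0) relative to G.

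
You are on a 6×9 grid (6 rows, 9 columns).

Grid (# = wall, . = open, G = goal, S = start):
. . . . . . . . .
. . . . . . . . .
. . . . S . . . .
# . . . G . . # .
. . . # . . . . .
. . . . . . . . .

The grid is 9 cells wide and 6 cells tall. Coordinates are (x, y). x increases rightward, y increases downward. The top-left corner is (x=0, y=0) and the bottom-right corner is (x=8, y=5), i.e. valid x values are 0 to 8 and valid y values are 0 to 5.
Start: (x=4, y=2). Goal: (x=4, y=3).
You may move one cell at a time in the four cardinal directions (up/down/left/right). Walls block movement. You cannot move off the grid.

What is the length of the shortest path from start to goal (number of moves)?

Answer: Shortest path length: 1

Derivation:
BFS from (x=4, y=2) until reaching (x=4, y=3):
  Distance 0: (x=4, y=2)
  Distance 1: (x=4, y=1), (x=3, y=2), (x=5, y=2), (x=4, y=3)  <- goal reached here
One shortest path (1 moves): (x=4, y=2) -> (x=4, y=3)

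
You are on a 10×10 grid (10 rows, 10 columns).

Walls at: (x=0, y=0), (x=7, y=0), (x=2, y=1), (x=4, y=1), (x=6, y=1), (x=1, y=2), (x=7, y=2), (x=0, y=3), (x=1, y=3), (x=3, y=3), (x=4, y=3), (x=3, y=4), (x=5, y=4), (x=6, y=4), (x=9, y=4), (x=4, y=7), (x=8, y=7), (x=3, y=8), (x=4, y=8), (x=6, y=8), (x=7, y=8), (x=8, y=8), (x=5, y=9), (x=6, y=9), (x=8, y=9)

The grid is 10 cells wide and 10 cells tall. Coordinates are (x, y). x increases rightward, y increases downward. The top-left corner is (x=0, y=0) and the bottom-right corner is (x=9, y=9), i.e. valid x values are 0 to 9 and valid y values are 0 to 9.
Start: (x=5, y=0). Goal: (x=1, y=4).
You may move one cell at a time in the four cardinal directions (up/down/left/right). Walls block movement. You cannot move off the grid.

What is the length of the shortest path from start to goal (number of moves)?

Answer: Shortest path length: 8

Derivation:
BFS from (x=5, y=0) until reaching (x=1, y=4):
  Distance 0: (x=5, y=0)
  Distance 1: (x=4, y=0), (x=6, y=0), (x=5, y=1)
  Distance 2: (x=3, y=0), (x=5, y=2)
  Distance 3: (x=2, y=0), (x=3, y=1), (x=4, y=2), (x=6, y=2), (x=5, y=3)
  Distance 4: (x=1, y=0), (x=3, y=2), (x=6, y=3)
  Distance 5: (x=1, y=1), (x=2, y=2), (x=7, y=3)
  Distance 6: (x=0, y=1), (x=2, y=3), (x=8, y=3), (x=7, y=4)
  Distance 7: (x=0, y=2), (x=8, y=2), (x=9, y=3), (x=2, y=4), (x=8, y=4), (x=7, y=5)
  Distance 8: (x=8, y=1), (x=9, y=2), (x=1, y=4), (x=2, y=5), (x=6, y=5), (x=8, y=5), (x=7, y=6)  <- goal reached here
One shortest path (8 moves): (x=5, y=0) -> (x=4, y=0) -> (x=3, y=0) -> (x=3, y=1) -> (x=3, y=2) -> (x=2, y=2) -> (x=2, y=3) -> (x=2, y=4) -> (x=1, y=4)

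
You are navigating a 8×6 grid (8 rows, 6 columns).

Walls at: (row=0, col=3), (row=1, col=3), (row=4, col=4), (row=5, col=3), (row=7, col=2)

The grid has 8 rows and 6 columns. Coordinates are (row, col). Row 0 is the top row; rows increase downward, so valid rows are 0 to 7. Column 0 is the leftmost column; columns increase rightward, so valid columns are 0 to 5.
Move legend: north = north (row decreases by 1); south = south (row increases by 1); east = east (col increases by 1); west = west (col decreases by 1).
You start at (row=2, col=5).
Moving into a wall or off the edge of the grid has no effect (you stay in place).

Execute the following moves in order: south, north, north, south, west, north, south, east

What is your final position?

Answer: Final position: (row=2, col=5)

Derivation:
Start: (row=2, col=5)
  south (south): (row=2, col=5) -> (row=3, col=5)
  north (north): (row=3, col=5) -> (row=2, col=5)
  north (north): (row=2, col=5) -> (row=1, col=5)
  south (south): (row=1, col=5) -> (row=2, col=5)
  west (west): (row=2, col=5) -> (row=2, col=4)
  north (north): (row=2, col=4) -> (row=1, col=4)
  south (south): (row=1, col=4) -> (row=2, col=4)
  east (east): (row=2, col=4) -> (row=2, col=5)
Final: (row=2, col=5)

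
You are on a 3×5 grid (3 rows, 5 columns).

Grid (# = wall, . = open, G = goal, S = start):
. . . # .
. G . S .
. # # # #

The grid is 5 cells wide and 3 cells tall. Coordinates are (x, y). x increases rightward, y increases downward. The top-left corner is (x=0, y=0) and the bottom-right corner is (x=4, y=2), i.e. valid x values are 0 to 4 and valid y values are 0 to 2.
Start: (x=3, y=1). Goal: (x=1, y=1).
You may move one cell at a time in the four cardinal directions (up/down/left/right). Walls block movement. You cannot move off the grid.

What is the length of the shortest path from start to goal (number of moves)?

BFS from (x=3, y=1) until reaching (x=1, y=1):
  Distance 0: (x=3, y=1)
  Distance 1: (x=2, y=1), (x=4, y=1)
  Distance 2: (x=2, y=0), (x=4, y=0), (x=1, y=1)  <- goal reached here
One shortest path (2 moves): (x=3, y=1) -> (x=2, y=1) -> (x=1, y=1)

Answer: Shortest path length: 2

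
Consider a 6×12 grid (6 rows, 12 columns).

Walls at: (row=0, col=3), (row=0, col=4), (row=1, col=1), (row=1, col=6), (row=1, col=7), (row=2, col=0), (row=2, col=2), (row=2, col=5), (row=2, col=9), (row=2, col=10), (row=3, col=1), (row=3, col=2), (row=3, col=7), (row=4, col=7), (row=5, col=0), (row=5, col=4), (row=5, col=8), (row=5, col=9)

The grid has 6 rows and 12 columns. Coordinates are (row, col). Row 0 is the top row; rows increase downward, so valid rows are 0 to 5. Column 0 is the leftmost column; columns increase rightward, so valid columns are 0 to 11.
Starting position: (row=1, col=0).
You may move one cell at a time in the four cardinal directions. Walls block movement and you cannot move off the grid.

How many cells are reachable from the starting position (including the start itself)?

Answer: Reachable cells: 53

Derivation:
BFS flood-fill from (row=1, col=0):
  Distance 0: (row=1, col=0)
  Distance 1: (row=0, col=0)
  Distance 2: (row=0, col=1)
  Distance 3: (row=0, col=2)
  Distance 4: (row=1, col=2)
  Distance 5: (row=1, col=3)
  Distance 6: (row=1, col=4), (row=2, col=3)
  Distance 7: (row=1, col=5), (row=2, col=4), (row=3, col=3)
  Distance 8: (row=0, col=5), (row=3, col=4), (row=4, col=3)
  Distance 9: (row=0, col=6), (row=3, col=5), (row=4, col=2), (row=4, col=4), (row=5, col=3)
  Distance 10: (row=0, col=7), (row=3, col=6), (row=4, col=1), (row=4, col=5), (row=5, col=2)
  Distance 11: (row=0, col=8), (row=2, col=6), (row=4, col=0), (row=4, col=6), (row=5, col=1), (row=5, col=5)
  Distance 12: (row=0, col=9), (row=1, col=8), (row=2, col=7), (row=3, col=0), (row=5, col=6)
  Distance 13: (row=0, col=10), (row=1, col=9), (row=2, col=8), (row=5, col=7)
  Distance 14: (row=0, col=11), (row=1, col=10), (row=3, col=8)
  Distance 15: (row=1, col=11), (row=3, col=9), (row=4, col=8)
  Distance 16: (row=2, col=11), (row=3, col=10), (row=4, col=9)
  Distance 17: (row=3, col=11), (row=4, col=10)
  Distance 18: (row=4, col=11), (row=5, col=10)
  Distance 19: (row=5, col=11)
Total reachable: 53 (grid has 54 open cells total)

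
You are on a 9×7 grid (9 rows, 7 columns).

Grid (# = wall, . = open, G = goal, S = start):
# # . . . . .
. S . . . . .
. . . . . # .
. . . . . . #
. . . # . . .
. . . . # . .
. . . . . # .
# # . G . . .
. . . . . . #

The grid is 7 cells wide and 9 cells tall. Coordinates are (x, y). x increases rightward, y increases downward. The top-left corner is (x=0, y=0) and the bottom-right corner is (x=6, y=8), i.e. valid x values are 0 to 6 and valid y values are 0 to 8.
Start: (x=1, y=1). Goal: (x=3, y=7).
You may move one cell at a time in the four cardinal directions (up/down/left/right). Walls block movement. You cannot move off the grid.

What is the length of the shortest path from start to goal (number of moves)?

BFS from (x=1, y=1) until reaching (x=3, y=7):
  Distance 0: (x=1, y=1)
  Distance 1: (x=0, y=1), (x=2, y=1), (x=1, y=2)
  Distance 2: (x=2, y=0), (x=3, y=1), (x=0, y=2), (x=2, y=2), (x=1, y=3)
  Distance 3: (x=3, y=0), (x=4, y=1), (x=3, y=2), (x=0, y=3), (x=2, y=3), (x=1, y=4)
  Distance 4: (x=4, y=0), (x=5, y=1), (x=4, y=2), (x=3, y=3), (x=0, y=4), (x=2, y=4), (x=1, y=5)
  Distance 5: (x=5, y=0), (x=6, y=1), (x=4, y=3), (x=0, y=5), (x=2, y=5), (x=1, y=6)
  Distance 6: (x=6, y=0), (x=6, y=2), (x=5, y=3), (x=4, y=4), (x=3, y=5), (x=0, y=6), (x=2, y=6)
  Distance 7: (x=5, y=4), (x=3, y=6), (x=2, y=7)
  Distance 8: (x=6, y=4), (x=5, y=5), (x=4, y=6), (x=3, y=7), (x=2, y=8)  <- goal reached here
One shortest path (8 moves): (x=1, y=1) -> (x=2, y=1) -> (x=2, y=2) -> (x=2, y=3) -> (x=2, y=4) -> (x=2, y=5) -> (x=3, y=5) -> (x=3, y=6) -> (x=3, y=7)

Answer: Shortest path length: 8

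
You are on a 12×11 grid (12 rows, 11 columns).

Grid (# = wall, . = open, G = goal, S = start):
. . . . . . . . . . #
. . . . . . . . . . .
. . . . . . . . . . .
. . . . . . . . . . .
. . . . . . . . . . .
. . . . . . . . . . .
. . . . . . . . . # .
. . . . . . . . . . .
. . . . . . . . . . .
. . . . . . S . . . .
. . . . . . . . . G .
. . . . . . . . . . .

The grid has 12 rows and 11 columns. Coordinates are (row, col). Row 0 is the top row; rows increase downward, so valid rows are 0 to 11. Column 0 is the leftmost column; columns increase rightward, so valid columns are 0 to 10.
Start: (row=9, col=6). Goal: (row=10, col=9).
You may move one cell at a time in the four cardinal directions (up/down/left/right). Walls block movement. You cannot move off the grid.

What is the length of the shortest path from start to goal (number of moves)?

Answer: Shortest path length: 4

Derivation:
BFS from (row=9, col=6) until reaching (row=10, col=9):
  Distance 0: (row=9, col=6)
  Distance 1: (row=8, col=6), (row=9, col=5), (row=9, col=7), (row=10, col=6)
  Distance 2: (row=7, col=6), (row=8, col=5), (row=8, col=7), (row=9, col=4), (row=9, col=8), (row=10, col=5), (row=10, col=7), (row=11, col=6)
  Distance 3: (row=6, col=6), (row=7, col=5), (row=7, col=7), (row=8, col=4), (row=8, col=8), (row=9, col=3), (row=9, col=9), (row=10, col=4), (row=10, col=8), (row=11, col=5), (row=11, col=7)
  Distance 4: (row=5, col=6), (row=6, col=5), (row=6, col=7), (row=7, col=4), (row=7, col=8), (row=8, col=3), (row=8, col=9), (row=9, col=2), (row=9, col=10), (row=10, col=3), (row=10, col=9), (row=11, col=4), (row=11, col=8)  <- goal reached here
One shortest path (4 moves): (row=9, col=6) -> (row=9, col=7) -> (row=9, col=8) -> (row=9, col=9) -> (row=10, col=9)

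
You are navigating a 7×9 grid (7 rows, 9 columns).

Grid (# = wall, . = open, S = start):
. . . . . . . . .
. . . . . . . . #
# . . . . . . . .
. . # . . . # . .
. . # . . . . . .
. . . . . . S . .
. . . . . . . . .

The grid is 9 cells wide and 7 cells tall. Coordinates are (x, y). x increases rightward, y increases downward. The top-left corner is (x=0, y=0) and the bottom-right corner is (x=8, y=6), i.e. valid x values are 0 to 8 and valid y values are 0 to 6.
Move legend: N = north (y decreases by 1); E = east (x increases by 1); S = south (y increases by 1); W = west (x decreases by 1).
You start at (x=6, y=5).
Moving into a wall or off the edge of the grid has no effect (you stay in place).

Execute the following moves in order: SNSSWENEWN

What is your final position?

Start: (x=6, y=5)
  S (south): (x=6, y=5) -> (x=6, y=6)
  N (north): (x=6, y=6) -> (x=6, y=5)
  S (south): (x=6, y=5) -> (x=6, y=6)
  S (south): blocked, stay at (x=6, y=6)
  W (west): (x=6, y=6) -> (x=5, y=6)
  E (east): (x=5, y=6) -> (x=6, y=6)
  N (north): (x=6, y=6) -> (x=6, y=5)
  E (east): (x=6, y=5) -> (x=7, y=5)
  W (west): (x=7, y=5) -> (x=6, y=5)
  N (north): (x=6, y=5) -> (x=6, y=4)
Final: (x=6, y=4)

Answer: Final position: (x=6, y=4)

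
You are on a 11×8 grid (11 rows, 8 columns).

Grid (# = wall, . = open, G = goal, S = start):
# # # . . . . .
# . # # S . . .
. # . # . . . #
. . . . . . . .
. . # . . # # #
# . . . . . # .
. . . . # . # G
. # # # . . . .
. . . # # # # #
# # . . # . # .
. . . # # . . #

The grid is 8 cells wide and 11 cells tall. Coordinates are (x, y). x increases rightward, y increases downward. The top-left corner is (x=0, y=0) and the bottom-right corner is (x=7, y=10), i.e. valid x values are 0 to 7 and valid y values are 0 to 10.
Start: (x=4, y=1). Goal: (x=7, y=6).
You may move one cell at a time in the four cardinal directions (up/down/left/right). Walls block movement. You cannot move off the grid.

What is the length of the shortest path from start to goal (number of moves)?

BFS from (x=4, y=1) until reaching (x=7, y=6):
  Distance 0: (x=4, y=1)
  Distance 1: (x=4, y=0), (x=5, y=1), (x=4, y=2)
  Distance 2: (x=3, y=0), (x=5, y=0), (x=6, y=1), (x=5, y=2), (x=4, y=3)
  Distance 3: (x=6, y=0), (x=7, y=1), (x=6, y=2), (x=3, y=3), (x=5, y=3), (x=4, y=4)
  Distance 4: (x=7, y=0), (x=2, y=3), (x=6, y=3), (x=3, y=4), (x=4, y=5)
  Distance 5: (x=2, y=2), (x=1, y=3), (x=7, y=3), (x=3, y=5), (x=5, y=5)
  Distance 6: (x=0, y=3), (x=1, y=4), (x=2, y=5), (x=3, y=6), (x=5, y=6)
  Distance 7: (x=0, y=2), (x=0, y=4), (x=1, y=5), (x=2, y=6), (x=5, y=7)
  Distance 8: (x=1, y=6), (x=4, y=7), (x=6, y=7)
  Distance 9: (x=0, y=6), (x=7, y=7)
  Distance 10: (x=7, y=6), (x=0, y=7)  <- goal reached here
One shortest path (10 moves): (x=4, y=1) -> (x=4, y=2) -> (x=4, y=3) -> (x=4, y=4) -> (x=4, y=5) -> (x=5, y=5) -> (x=5, y=6) -> (x=5, y=7) -> (x=6, y=7) -> (x=7, y=7) -> (x=7, y=6)

Answer: Shortest path length: 10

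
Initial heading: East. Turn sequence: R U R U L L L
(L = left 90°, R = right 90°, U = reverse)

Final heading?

Answer: Final heading: North

Derivation:
Start: East
  R (right (90° clockwise)) -> South
  U (U-turn (180°)) -> North
  R (right (90° clockwise)) -> East
  U (U-turn (180°)) -> West
  L (left (90° counter-clockwise)) -> South
  L (left (90° counter-clockwise)) -> East
  L (left (90° counter-clockwise)) -> North
Final: North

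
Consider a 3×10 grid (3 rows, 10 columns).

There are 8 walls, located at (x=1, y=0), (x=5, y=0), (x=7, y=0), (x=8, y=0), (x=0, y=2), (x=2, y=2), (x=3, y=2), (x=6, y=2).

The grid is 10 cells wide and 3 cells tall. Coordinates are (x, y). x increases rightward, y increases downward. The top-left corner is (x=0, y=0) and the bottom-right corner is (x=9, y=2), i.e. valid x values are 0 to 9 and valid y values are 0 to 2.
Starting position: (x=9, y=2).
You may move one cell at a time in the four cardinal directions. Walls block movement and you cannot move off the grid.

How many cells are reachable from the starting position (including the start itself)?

Answer: Reachable cells: 22

Derivation:
BFS flood-fill from (x=9, y=2):
  Distance 0: (x=9, y=2)
  Distance 1: (x=9, y=1), (x=8, y=2)
  Distance 2: (x=9, y=0), (x=8, y=1), (x=7, y=2)
  Distance 3: (x=7, y=1)
  Distance 4: (x=6, y=1)
  Distance 5: (x=6, y=0), (x=5, y=1)
  Distance 6: (x=4, y=1), (x=5, y=2)
  Distance 7: (x=4, y=0), (x=3, y=1), (x=4, y=2)
  Distance 8: (x=3, y=0), (x=2, y=1)
  Distance 9: (x=2, y=0), (x=1, y=1)
  Distance 10: (x=0, y=1), (x=1, y=2)
  Distance 11: (x=0, y=0)
Total reachable: 22 (grid has 22 open cells total)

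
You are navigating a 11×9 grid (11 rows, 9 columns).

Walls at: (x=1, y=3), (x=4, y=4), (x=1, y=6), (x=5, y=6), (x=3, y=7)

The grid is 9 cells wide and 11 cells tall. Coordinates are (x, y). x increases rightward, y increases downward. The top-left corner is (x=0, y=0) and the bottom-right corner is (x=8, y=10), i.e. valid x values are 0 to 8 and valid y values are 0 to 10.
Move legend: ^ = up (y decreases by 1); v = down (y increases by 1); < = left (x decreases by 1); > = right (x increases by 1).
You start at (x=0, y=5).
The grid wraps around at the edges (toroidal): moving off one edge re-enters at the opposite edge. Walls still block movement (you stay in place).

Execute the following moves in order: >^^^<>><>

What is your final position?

Start: (x=0, y=5)
  > (right): (x=0, y=5) -> (x=1, y=5)
  ^ (up): (x=1, y=5) -> (x=1, y=4)
  ^ (up): blocked, stay at (x=1, y=4)
  ^ (up): blocked, stay at (x=1, y=4)
  < (left): (x=1, y=4) -> (x=0, y=4)
  > (right): (x=0, y=4) -> (x=1, y=4)
  > (right): (x=1, y=4) -> (x=2, y=4)
  < (left): (x=2, y=4) -> (x=1, y=4)
  > (right): (x=1, y=4) -> (x=2, y=4)
Final: (x=2, y=4)

Answer: Final position: (x=2, y=4)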